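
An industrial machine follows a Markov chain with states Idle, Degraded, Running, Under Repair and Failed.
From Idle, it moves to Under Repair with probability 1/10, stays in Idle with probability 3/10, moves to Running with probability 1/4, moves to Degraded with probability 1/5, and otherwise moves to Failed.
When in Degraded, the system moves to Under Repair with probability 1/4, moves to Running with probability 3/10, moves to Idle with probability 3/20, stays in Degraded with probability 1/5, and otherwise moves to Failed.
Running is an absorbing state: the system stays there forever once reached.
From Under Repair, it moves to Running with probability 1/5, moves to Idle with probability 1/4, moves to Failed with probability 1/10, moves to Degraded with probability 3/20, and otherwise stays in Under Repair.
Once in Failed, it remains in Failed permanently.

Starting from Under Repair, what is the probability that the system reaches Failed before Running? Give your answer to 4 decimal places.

Let h(s) be the probability of absorption at Failed starting from transient state s. Then h(Failed) = 1 and h(Running) = 0. By first-step analysis:
h(Idle) = 0.3·h(Idle) + 0.2·h(Degraded) + 0.25·0 + 0.1·h(Under Repair) + 0.15·1
h(Degraded) = 0.15·h(Idle) + 0.2·h(Degraded) + 0.3·0 + 0.25·h(Under Repair) + 0.1·1
h(Under Repair) = 0.25·h(Idle) + 0.15·h(Degraded) + 0.2·0 + 0.3·h(Under Repair) + 0.1·1
Solving: h(Idle) = 0.3448, h(Degraded) = 0.2923, h(Under Repair) = 0.3286.
Starting from Under Repair, the probability is 0.3286.

0.3286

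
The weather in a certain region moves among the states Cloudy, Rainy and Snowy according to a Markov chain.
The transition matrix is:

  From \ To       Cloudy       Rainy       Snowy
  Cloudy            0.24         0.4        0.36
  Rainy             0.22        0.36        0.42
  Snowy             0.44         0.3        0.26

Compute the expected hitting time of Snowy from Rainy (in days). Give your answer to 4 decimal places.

2.4598

Let t(s) be the expected number of days to first reach Snowy from state s, with t(Snowy) = 0. Conditioning on the first day:
t(Cloudy) = 1 + 0.24·t(Cloudy) + 0.4·t(Rainy)
t(Rainy) = 1 + 0.22·t(Cloudy) + 0.36·t(Rainy)
Solving: t(Cloudy) = 2.6104, t(Rainy) = 2.4598.
Expected days from Rainy to Snowy: 2.4598.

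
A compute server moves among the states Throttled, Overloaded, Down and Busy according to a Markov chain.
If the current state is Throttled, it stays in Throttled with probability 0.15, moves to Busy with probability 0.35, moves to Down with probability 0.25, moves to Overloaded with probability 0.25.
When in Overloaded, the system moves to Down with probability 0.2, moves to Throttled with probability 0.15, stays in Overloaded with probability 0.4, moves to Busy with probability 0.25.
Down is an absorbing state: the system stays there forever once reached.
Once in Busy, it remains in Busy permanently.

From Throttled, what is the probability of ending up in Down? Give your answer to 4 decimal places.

0.4233

Let h(s) be the probability of absorption at Down starting from transient state s. Then h(Down) = 1 and h(Busy) = 0. By first-step analysis:
h(Throttled) = 0.15·h(Throttled) + 0.25·h(Overloaded) + 0.25·1 + 0.35·0
h(Overloaded) = 0.15·h(Throttled) + 0.4·h(Overloaded) + 0.2·1 + 0.25·0
Solving: h(Throttled) = 0.4233, h(Overloaded) = 0.4392.
Starting from Throttled, the probability is 0.4233.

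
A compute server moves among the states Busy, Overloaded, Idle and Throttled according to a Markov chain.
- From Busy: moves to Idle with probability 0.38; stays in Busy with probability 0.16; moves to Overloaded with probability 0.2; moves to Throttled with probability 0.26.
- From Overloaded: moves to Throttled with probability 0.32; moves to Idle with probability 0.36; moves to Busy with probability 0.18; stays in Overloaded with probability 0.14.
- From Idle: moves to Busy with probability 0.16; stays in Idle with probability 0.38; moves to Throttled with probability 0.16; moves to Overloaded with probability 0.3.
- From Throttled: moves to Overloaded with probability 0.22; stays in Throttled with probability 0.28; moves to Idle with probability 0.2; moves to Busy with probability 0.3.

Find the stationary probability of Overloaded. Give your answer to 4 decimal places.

Let the stationary distribution be π with π = πP and π_1 + π_2 + π_3 + π_4 = 1.
π_1 = 0.16·π_1 + 0.18·π_2 + 0.16·π_3 + 0.3·π_4
π_2 = 0.2·π_1 + 0.14·π_2 + 0.3·π_3 + 0.22·π_4
π_3 = 0.38·π_1 + 0.36·π_2 + 0.38·π_3 + 0.2·π_4
Solving with the normalization constraint gives π = (0.1988, 0.2246, 0.3314, 0.2452).
So the stationary probability of Overloaded is 0.2246.

0.2246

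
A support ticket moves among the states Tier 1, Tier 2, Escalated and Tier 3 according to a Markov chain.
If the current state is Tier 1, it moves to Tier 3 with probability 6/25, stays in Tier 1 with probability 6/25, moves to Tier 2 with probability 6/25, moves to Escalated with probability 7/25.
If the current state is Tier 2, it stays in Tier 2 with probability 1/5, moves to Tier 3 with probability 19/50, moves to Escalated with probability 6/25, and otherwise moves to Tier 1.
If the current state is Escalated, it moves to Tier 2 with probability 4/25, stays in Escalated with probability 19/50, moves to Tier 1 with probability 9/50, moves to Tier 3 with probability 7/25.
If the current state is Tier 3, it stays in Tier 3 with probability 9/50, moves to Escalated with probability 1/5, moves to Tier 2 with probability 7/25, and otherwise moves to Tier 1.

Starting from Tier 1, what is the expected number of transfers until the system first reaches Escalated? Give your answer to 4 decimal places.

Let t(s) be the expected number of transfers to first reach Escalated from state s, with t(Escalated) = 0. Conditioning on the first transfer:
t(Tier 1) = 1 + 0.24·t(Tier 1) + 0.24·t(Tier 2) + 0.24·t(Tier 3)
t(Tier 2) = 1 + 0.18·t(Tier 1) + 0.2·t(Tier 2) + 0.38·t(Tier 3)
t(Tier 3) = 1 + 0.34·t(Tier 1) + 0.28·t(Tier 2) + 0.18·t(Tier 3)
Solving: t(Tier 1) = 4.0046, t(Tier 2) = 4.2003, t(Tier 3) = 4.3142.
Expected transfers from Tier 1 to Escalated: 4.0046.

4.0046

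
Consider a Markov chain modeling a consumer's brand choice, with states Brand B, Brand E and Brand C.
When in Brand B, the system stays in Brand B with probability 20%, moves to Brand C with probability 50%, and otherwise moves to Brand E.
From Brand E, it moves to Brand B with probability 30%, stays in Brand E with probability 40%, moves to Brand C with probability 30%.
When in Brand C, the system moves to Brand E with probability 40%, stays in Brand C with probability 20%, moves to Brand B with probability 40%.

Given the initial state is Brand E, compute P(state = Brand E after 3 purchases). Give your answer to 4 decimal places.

0.3700

Propagate the distribution vector 3 purchases from Brand E.
After 0 purchases: (0.0000, 1.0000, 0.0000)
After 1 purchase: (0.3000, 0.4000, 0.3000)
After 2 purchases: (0.3000, 0.3700, 0.3300)
After 3 purchases: (0.3030, 0.3700, 0.3270)
P(in Brand E after 3 purchases) = 0.3700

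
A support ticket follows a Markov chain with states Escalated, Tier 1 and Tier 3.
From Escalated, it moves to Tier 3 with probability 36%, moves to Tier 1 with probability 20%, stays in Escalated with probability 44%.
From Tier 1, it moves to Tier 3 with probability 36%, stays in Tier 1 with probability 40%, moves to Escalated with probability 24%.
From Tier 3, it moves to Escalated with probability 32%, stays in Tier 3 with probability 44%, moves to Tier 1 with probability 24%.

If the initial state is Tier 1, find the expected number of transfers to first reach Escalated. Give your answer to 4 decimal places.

Let t(s) be the expected number of transfers to first reach Escalated from state s, with t(Escalated) = 0. Conditioning on the first transfer:
t(Tier 1) = 1 + 0.4·t(Tier 1) + 0.36·t(Tier 3)
t(Tier 3) = 1 + 0.24·t(Tier 1) + 0.44·t(Tier 3)
Solving: t(Tier 1) = 3.6859, t(Tier 3) = 3.3654.
Expected transfers from Tier 1 to Escalated: 3.6859.

3.6859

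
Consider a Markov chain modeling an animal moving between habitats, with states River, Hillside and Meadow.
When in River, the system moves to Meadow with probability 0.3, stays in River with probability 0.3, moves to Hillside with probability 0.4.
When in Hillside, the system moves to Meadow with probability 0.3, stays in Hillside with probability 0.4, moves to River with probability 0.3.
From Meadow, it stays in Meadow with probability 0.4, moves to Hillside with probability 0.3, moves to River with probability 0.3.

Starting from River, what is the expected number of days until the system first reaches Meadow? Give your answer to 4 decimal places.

Let t(s) be the expected number of days to first reach Meadow from state s, with t(Meadow) = 0. Conditioning on the first day:
t(River) = 1 + 0.3·t(River) + 0.4·t(Hillside)
t(Hillside) = 1 + 0.3·t(River) + 0.4·t(Hillside)
Solving: t(River) = 3.3333, t(Hillside) = 3.3333.
Expected days from River to Meadow: 3.3333.

3.3333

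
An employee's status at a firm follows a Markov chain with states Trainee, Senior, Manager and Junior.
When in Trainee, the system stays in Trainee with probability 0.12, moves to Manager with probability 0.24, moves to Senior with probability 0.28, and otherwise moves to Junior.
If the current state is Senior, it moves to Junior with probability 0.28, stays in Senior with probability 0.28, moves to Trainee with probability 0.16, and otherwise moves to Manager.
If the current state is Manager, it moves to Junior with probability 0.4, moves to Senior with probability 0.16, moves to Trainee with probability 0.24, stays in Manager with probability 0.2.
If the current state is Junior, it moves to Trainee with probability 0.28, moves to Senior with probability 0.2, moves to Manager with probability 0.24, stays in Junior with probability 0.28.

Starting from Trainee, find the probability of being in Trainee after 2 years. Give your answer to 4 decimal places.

Propagate the distribution vector 2 years from Trainee.
After 0 years: (1.0000, 0.0000, 0.0000, 0.0000)
After 1 year: (0.1200, 0.2800, 0.2400, 0.3600)
After 2 years: (0.2176, 0.2224, 0.2416, 0.3184)
P(in Trainee after 2 years) = 0.2176

0.2176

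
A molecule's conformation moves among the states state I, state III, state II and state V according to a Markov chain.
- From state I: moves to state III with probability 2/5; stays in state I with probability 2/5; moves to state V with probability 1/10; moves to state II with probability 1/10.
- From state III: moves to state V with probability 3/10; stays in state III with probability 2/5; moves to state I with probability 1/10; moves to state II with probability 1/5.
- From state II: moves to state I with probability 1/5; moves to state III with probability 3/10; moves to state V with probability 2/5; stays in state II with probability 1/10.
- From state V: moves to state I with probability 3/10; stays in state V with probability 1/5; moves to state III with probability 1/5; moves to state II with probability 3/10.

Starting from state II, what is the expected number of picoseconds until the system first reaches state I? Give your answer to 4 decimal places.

Let t(s) be the expected number of picoseconds to first reach state I from state s, with t(state I) = 0. Conditioning on the first picosecond:
t(state III) = 1 + 0.4·t(state III) + 0.2·t(state II) + 0.3·t(state V)
t(state II) = 1 + 0.3·t(state III) + 0.1·t(state II) + 0.4·t(state V)
t(state V) = 1 + 0.2·t(state III) + 0.3·t(state II) + 0.2·t(state V)
Solving: t(state III) = 5.5814, t(state II) = 4.9767, t(state V) = 4.5116.
Expected picoseconds from state II to state I: 4.9767.

4.9767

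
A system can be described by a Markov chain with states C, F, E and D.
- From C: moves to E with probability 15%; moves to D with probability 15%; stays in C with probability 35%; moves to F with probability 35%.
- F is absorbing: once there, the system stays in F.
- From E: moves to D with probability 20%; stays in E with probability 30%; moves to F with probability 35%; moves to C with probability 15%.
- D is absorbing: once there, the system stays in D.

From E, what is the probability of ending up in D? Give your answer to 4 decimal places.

0.3526

Let h(s) be the probability of absorption at D starting from transient state s. Then h(D) = 1 and h(F) = 0. By first-step analysis:
h(C) = 0.35·h(C) + 0.35·0 + 0.15·h(E) + 0.15·1
h(E) = 0.15·h(C) + 0.35·0 + 0.3·h(E) + 0.2·1
Solving: h(C) = 0.3121, h(E) = 0.3526.
Starting from E, the probability is 0.3526.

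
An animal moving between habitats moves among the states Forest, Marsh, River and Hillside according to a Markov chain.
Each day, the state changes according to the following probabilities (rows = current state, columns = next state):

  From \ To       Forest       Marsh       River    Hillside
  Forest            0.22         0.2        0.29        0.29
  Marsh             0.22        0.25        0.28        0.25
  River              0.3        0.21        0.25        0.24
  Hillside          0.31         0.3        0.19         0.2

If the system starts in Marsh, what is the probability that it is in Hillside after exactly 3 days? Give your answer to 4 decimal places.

Propagate the distribution vector 3 days from Marsh.
After 0 days: (0.0000, 1.0000, 0.0000, 0.0000)
After 1 day: (0.2200, 0.2500, 0.2800, 0.2500)
After 2 days: (0.2649, 0.2403, 0.2513, 0.2435)
After 3 days: (0.2620, 0.2389, 0.2532, 0.2459)
P(in Hillside after 3 days) = 0.2459

0.2459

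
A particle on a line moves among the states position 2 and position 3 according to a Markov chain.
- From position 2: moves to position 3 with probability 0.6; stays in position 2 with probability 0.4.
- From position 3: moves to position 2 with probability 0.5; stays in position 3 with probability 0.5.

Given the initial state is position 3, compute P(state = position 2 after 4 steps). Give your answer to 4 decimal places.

0.4545

Propagate the distribution vector 4 steps from position 3.
After 0 steps: (0.0000, 1.0000)
After 1 step: (0.5000, 0.5000)
After 2 steps: (0.4500, 0.5500)
After 3 steps: (0.4550, 0.5450)
After 4 steps: (0.4545, 0.5455)
P(in position 2 after 4 steps) = 0.4545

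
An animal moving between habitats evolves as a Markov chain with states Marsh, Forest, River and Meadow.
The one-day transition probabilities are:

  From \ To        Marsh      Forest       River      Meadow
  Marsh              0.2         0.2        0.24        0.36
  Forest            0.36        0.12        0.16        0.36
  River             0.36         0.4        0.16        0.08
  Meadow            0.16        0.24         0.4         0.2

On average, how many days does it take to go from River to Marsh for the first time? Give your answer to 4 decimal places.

3.0923

Let t(s) be the expected number of days to first reach Marsh from state s, with t(Marsh) = 0. Conditioning on the first day:
t(Forest) = 1 + 0.12·t(Forest) + 0.16·t(River) + 0.36·t(Meadow)
t(River) = 1 + 0.4·t(Forest) + 0.16·t(River) + 0.08·t(Meadow)
t(Meadow) = 1 + 0.24·t(Forest) + 0.4·t(River) + 0.2·t(Meadow)
Solving: t(Forest) = 3.2401, t(River) = 3.0923, t(Meadow) = 3.7682.
Expected days from River to Marsh: 3.0923.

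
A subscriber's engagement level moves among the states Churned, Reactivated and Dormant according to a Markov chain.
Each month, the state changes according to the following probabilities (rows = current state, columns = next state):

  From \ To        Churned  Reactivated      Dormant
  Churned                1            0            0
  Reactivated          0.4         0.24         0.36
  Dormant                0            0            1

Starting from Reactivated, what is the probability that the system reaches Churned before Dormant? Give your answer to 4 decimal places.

Let h(s) be the probability of absorption at Churned starting from transient state s. Then h(Churned) = 1 and h(Dormant) = 0. By first-step analysis:
h(Reactivated) = 0.4·1 + 0.24·h(Reactivated) + 0.36·0
Solving: h(Reactivated) = 0.5263.
Starting from Reactivated, the probability is 0.5263.

0.5263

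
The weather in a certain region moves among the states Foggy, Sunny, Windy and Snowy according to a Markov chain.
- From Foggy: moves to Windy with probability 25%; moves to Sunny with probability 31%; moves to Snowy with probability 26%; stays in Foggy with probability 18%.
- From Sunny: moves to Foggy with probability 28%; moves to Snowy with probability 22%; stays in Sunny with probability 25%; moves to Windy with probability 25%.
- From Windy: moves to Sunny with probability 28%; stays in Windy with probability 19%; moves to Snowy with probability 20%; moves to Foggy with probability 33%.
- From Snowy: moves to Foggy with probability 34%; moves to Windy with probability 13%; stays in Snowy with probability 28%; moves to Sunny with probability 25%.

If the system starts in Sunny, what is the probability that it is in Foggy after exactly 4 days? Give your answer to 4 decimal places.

Propagate the distribution vector 4 days from Sunny.
After 0 days: (0.0000, 1.0000, 0.0000, 0.0000)
After 1 day: (0.2800, 0.2500, 0.2500, 0.2200)
After 2 days: (0.2777, 0.2743, 0.2086, 0.2394)
After 3 days: (0.2770, 0.2729, 0.2088, 0.2413)
After 4 days: (0.2772, 0.2729, 0.2085, 0.2414)
P(in Foggy after 4 days) = 0.2772

0.2772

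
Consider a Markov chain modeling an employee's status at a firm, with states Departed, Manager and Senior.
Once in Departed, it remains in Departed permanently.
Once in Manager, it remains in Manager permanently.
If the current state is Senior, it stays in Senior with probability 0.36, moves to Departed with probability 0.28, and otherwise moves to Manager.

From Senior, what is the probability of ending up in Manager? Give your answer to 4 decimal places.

0.5625

Let h(s) be the probability of absorption at Manager starting from transient state s. Then h(Manager) = 1 and h(Departed) = 0. By first-step analysis:
h(Senior) = 0.28·0 + 0.36·1 + 0.36·h(Senior)
Solving: h(Senior) = 0.5625.
Starting from Senior, the probability is 0.5625.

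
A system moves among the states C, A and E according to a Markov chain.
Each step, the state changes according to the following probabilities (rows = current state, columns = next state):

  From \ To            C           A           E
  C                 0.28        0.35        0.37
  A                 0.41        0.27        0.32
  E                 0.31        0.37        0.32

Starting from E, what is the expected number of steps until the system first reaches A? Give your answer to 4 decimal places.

Let t(s) be the expected number of steps to first reach A from state s, with t(A) = 0. Conditioning on the first step:
t(C) = 1 + 0.28·t(C) + 0.37·t(E)
t(E) = 1 + 0.31·t(C) + 0.32·t(E)
Solving: t(C) = 2.8007, t(E) = 2.7474.
Expected steps from E to A: 2.7474.

2.7474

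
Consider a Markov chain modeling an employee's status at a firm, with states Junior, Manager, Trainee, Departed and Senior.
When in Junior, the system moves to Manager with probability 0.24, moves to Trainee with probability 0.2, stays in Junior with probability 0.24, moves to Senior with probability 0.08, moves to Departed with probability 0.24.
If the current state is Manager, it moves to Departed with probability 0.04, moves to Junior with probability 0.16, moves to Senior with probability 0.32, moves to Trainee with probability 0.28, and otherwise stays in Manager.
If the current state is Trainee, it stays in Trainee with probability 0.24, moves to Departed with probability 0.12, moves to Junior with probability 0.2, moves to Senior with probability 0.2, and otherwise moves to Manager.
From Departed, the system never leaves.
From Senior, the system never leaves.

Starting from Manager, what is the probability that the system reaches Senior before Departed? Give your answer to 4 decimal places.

0.7155

Let h(s) be the probability of absorption at Senior starting from transient state s. Then h(Senior) = 1 and h(Departed) = 0. By first-step analysis:
h(Junior) = 0.24·h(Junior) + 0.24·h(Manager) + 0.2·h(Trainee) + 0.24·0 + 0.08·1
h(Manager) = 0.16·h(Junior) + 0.2·h(Manager) + 0.28·h(Trainee) + 0.04·0 + 0.32·1
h(Trainee) = 0.2·h(Junior) + 0.24·h(Manager) + 0.24·h(Trainee) + 0.12·0 + 0.2·1
Solving: h(Junior) = 0.4942, h(Manager) = 0.7155, h(Trainee) = 0.6192.
Starting from Manager, the probability is 0.7155.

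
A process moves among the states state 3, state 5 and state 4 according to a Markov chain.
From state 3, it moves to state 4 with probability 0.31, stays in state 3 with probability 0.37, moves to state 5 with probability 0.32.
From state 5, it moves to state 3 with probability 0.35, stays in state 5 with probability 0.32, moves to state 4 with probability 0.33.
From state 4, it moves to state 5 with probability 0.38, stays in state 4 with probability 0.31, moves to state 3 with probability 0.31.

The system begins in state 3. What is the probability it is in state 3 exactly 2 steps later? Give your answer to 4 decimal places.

0.3450

Sum over the intermediate state after 1 step:
P = P(state 3→state 3)·P(state 3→state 3) + P(state 3→state 5)·P(state 5→state 3) + P(state 3→state 4)·P(state 4→state 3)
  = 0.37×0.37 + 0.32×0.35 + 0.31×0.31
  = 0.1369 + 0.1120 + 0.0961 = 0.3450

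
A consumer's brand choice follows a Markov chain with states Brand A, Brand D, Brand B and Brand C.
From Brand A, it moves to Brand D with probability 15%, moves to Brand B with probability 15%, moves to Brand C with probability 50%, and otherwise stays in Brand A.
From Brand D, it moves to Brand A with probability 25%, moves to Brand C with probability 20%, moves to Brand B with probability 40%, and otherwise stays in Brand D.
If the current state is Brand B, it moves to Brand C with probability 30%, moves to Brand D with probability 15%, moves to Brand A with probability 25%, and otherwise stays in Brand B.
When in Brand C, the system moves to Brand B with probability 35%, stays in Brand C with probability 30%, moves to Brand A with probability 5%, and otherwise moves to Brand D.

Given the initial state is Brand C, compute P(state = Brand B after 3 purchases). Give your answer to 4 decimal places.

Propagate the distribution vector 3 purchases from Brand C.
After 0 purchases: (0.0000, 0.0000, 0.0000, 1.0000)
After 1 purchase: (0.0500, 0.3000, 0.3500, 0.3000)
After 2 purchases: (0.1875, 0.1950, 0.3375, 0.2800)
After 3 purchases: (0.1846, 0.1920, 0.3054, 0.3180)
P(in Brand B after 3 purchases) = 0.3054

0.3054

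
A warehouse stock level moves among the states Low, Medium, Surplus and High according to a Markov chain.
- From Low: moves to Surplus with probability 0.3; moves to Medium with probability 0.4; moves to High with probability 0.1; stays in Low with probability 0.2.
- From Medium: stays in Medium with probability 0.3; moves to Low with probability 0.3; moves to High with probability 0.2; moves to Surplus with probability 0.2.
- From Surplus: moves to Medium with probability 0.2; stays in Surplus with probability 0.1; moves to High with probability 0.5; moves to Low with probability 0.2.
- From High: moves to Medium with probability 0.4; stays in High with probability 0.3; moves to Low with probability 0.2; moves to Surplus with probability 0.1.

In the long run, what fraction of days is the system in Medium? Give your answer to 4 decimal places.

0.3310

Let the stationary distribution be π with π = πP and π_1 + π_2 + π_3 + π_4 = 1.
π_1 = 0.2·π_1 + 0.3·π_2 + 0.2·π_3 + 0.2·π_4
π_2 = 0.4·π_1 + 0.3·π_2 + 0.2·π_3 + 0.4·π_4
π_3 = 0.3·π_1 + 0.2·π_2 + 0.1·π_3 + 0.1·π_4
Solving with the normalization constraint gives π = (0.2331, 0.3310, 0.1797, 0.2562).
So the stationary probability of Medium is 0.3310.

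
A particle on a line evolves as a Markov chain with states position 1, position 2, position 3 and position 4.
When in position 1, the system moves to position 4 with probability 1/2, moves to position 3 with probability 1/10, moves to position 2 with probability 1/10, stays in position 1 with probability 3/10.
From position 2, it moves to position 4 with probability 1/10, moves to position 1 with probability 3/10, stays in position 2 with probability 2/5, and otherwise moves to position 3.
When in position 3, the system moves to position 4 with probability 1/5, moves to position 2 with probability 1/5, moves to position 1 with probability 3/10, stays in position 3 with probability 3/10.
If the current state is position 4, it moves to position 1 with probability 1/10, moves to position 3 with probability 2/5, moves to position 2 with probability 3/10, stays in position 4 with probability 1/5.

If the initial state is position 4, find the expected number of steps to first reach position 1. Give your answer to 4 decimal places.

Let t(s) be the expected number of steps to first reach position 1 from state s, with t(position 1) = 0. Conditioning on the first step:
t(position 2) = 1 + 0.4·t(position 2) + 0.2·t(position 3) + 0.1·t(position 4)
t(position 3) = 1 + 0.2·t(position 2) + 0.3·t(position 3) + 0.2·t(position 4)
t(position 4) = 1 + 0.3·t(position 2) + 0.4·t(position 3) + 0.2·t(position 4)
Solving: t(position 2) = 3.6744, t(position 3) = 3.7674, t(position 4) = 4.5116.
Expected steps from position 4 to position 1: 4.5116.

4.5116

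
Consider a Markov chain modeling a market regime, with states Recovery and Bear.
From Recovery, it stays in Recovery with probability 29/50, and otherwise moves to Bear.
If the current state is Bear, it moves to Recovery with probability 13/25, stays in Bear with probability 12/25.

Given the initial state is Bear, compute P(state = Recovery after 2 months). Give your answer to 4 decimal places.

Sum over the intermediate state after 1 month:
P = P(Bear→Recovery)·P(Recovery→Recovery) + P(Bear→Bear)·P(Bear→Recovery)
  = 0.52×0.58 + 0.48×0.52
  = 0.3016 + 0.2496 = 0.5512

0.5512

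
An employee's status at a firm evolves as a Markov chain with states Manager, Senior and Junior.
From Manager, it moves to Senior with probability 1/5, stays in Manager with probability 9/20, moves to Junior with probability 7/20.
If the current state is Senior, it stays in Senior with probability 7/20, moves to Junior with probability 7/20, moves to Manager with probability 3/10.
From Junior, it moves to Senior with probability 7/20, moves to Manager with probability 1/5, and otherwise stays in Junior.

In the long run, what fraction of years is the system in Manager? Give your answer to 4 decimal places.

0.3072

Let the stationary distribution be π with π = πP and π_1 + π_2 + π_3 = 1.
π_1 = 0.45·π_1 + 0.3·π_2 + 0.2·π_3
π_2 = 0.2·π_1 + 0.35·π_2 + 0.35·π_3
Solving with the normalization constraint gives π = (0.3072, 0.3039, 0.3889).
So the stationary probability of Manager is 0.3072.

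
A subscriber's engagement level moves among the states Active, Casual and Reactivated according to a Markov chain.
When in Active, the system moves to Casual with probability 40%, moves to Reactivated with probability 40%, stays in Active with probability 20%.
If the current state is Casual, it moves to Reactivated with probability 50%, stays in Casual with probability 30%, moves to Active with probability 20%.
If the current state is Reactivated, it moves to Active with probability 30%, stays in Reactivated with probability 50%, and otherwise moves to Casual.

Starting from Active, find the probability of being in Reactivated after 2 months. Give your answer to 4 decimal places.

Sum over the intermediate state after 1 month:
P = P(Active→Active)·P(Active→Reactivated) + P(Active→Casual)·P(Casual→Reactivated) + P(Active→Reactivated)·P(Reactivated→Reactivated)
  = 0.2×0.4 + 0.4×0.5 + 0.4×0.5
  = 0.0800 + 0.2000 + 0.2000 = 0.4800

0.4800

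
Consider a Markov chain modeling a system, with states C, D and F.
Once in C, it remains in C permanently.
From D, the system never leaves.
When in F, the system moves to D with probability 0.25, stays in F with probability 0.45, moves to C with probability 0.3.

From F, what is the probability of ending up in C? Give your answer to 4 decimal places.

Let h(s) be the probability of absorption at C starting from transient state s. Then h(C) = 1 and h(D) = 0. By first-step analysis:
h(F) = 0.3·1 + 0.25·0 + 0.45·h(F)
Solving: h(F) = 0.5455.
Starting from F, the probability is 0.5455.

0.5455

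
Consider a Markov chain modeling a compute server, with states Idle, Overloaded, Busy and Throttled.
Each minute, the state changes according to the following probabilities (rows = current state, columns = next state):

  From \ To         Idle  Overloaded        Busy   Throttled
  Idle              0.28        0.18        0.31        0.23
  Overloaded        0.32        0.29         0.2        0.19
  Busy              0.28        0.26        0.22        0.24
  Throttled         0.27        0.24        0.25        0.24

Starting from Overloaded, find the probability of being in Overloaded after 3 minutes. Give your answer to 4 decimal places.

Propagate the distribution vector 3 minutes from Overloaded.
After 0 minutes: (0.0000, 1.0000, 0.0000, 0.0000)
After 1 minute: (0.3200, 0.2900, 0.2000, 0.1900)
After 2 minutes: (0.2897, 0.2393, 0.2487, 0.2223)
After 3 minutes: (0.2873, 0.2396, 0.2480, 0.2251)
P(in Overloaded after 3 minutes) = 0.2396

0.2396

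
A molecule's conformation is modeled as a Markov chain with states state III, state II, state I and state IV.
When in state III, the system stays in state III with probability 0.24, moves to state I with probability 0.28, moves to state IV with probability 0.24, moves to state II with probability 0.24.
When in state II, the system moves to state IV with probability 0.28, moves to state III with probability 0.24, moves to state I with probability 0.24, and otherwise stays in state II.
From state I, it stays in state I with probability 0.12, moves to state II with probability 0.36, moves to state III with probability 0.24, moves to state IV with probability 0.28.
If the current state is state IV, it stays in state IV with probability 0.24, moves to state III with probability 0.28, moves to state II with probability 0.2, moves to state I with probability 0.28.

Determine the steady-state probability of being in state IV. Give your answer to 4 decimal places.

Let the stationary distribution be π with π = πP and π_1 + π_2 + π_3 + π_4 = 1.
π_1 = 0.24·π_1 + 0.24·π_2 + 0.24·π_3 + 0.28·π_4
π_2 = 0.24·π_1 + 0.24·π_2 + 0.36·π_3 + 0.2·π_4
π_3 = 0.28·π_1 + 0.24·π_2 + 0.12·π_3 + 0.28·π_4
Solving with the normalization constraint gives π = (0.2504, 0.2575, 0.2325, 0.2596).
So the stationary probability of state IV is 0.2596.

0.2596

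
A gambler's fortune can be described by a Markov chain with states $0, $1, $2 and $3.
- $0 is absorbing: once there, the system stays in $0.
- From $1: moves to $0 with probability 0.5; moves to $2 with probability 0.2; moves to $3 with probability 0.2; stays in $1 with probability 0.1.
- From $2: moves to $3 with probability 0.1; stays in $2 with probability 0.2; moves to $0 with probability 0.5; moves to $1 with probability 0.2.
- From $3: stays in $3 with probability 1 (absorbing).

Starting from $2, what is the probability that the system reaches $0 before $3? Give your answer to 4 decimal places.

0.8088

Let h(s) be the probability of absorption at $0 starting from transient state s. Then h($0) = 1 and h($3) = 0. By first-step analysis:
h($1) = 0.5·1 + 0.1·h($1) + 0.2·h($2) + 0.2·0
h($2) = 0.5·1 + 0.2·h($1) + 0.2·h($2) + 0.1·0
Solving: h($1) = 0.7353, h($2) = 0.8088.
Starting from $2, the probability is 0.8088.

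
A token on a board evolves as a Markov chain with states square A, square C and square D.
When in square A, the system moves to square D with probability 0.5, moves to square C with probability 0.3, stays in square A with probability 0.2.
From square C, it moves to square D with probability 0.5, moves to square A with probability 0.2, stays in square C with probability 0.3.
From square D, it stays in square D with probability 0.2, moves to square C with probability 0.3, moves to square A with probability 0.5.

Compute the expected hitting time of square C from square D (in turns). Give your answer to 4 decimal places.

Let t(s) be the expected number of turns to first reach square C from state s, with t(square C) = 0. Conditioning on the first turn:
t(square A) = 1 + 0.2·t(square A) + 0.5·t(square D)
t(square D) = 1 + 0.5·t(square A) + 0.2·t(square D)
Solving: t(square A) = 3.3333, t(square D) = 3.3333.
Expected turns from square D to square C: 3.3333.

3.3333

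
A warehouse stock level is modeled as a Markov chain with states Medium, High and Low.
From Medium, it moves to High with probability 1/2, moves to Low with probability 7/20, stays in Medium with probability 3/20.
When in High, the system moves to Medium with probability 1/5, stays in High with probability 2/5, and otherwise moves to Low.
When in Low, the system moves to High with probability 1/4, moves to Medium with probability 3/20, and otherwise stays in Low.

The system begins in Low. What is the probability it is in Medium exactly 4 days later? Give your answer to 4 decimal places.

Propagate the distribution vector 4 days from Low.
After 0 days: (0.0000, 0.0000, 1.0000)
After 1 day: (0.1500, 0.2500, 0.6000)
After 2 days: (0.1625, 0.3250, 0.5125)
After 3 days: (0.1663, 0.3394, 0.4944)
After 4 days: (0.1670, 0.3425, 0.4906)
P(in Medium after 4 days) = 0.1670

0.1670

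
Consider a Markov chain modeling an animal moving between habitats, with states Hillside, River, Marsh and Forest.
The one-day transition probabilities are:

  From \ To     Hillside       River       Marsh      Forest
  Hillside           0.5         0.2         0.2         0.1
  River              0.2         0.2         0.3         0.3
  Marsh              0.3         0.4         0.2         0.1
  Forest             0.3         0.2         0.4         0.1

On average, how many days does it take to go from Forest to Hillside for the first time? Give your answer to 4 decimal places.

Let t(s) be the expected number of days to first reach Hillside from state s, with t(Hillside) = 0. Conditioning on the first day:
t(River) = 1 + 0.2·t(River) + 0.3·t(Marsh) + 0.3·t(Forest)
t(Marsh) = 1 + 0.4·t(River) + 0.2·t(Marsh) + 0.1·t(Forest)
t(Forest) = 1 + 0.2·t(River) + 0.4·t(Marsh) + 0.1·t(Forest)
Solving: t(River) = 4.0120, t(Marsh) = 3.7126, t(Forest) = 3.6527.
Expected days from Forest to Hillside: 3.6527.

3.6527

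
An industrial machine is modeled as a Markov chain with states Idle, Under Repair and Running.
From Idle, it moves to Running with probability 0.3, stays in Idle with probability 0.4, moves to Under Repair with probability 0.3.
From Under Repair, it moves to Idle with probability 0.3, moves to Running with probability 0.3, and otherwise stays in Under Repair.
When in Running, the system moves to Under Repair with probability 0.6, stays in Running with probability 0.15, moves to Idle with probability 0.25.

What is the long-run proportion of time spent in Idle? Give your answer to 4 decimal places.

Let the stationary distribution be π with π = πP and π_1 + π_2 + π_3 = 1.
π_1 = 0.4·π_1 + 0.3·π_2 + 0.25·π_3
π_2 = 0.3·π_1 + 0.4·π_2 + 0.6·π_3
Solving with the normalization constraint gives π = (0.3188, 0.4203, 0.2609).
So the stationary probability of Idle is 0.3188.

0.3188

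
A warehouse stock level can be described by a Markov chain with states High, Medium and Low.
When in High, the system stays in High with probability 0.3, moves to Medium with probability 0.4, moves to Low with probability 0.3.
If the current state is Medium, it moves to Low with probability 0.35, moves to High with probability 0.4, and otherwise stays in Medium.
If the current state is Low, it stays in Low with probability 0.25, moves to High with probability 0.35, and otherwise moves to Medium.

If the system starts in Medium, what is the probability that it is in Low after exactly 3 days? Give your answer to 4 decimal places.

0.3034

Propagate the distribution vector 3 days from Medium.
After 0 days: (0.0000, 1.0000, 0.0000)
After 1 day: (0.4000, 0.2500, 0.3500)
After 2 days: (0.3425, 0.3625, 0.2950)
After 3 days: (0.3510, 0.3456, 0.3034)
P(in Low after 3 days) = 0.3034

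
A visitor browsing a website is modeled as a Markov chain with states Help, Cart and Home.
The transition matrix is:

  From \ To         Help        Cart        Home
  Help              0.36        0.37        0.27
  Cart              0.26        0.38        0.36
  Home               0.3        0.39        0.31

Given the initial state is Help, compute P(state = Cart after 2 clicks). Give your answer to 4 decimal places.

0.3791

Sum over the intermediate state after 1 click:
P = P(Help→Help)·P(Help→Cart) + P(Help→Cart)·P(Cart→Cart) + P(Help→Home)·P(Home→Cart)
  = 0.36×0.37 + 0.37×0.38 + 0.27×0.39
  = 0.1332 + 0.1406 + 0.1053 = 0.3791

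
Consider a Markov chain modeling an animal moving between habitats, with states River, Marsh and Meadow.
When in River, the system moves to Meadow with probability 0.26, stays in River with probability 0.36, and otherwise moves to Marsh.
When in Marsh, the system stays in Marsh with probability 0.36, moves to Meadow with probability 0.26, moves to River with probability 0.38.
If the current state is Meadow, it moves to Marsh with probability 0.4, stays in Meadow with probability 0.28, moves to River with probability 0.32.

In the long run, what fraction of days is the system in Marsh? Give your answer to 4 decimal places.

0.3778

Let the stationary distribution be π with π = πP and π_1 + π_2 + π_3 = 1.
π_1 = 0.36·π_1 + 0.38·π_2 + 0.32·π_3
π_2 = 0.38·π_1 + 0.36·π_2 + 0.4·π_3
Solving with the normalization constraint gives π = (0.3569, 0.3778, 0.2653).
So the stationary probability of Marsh is 0.3778.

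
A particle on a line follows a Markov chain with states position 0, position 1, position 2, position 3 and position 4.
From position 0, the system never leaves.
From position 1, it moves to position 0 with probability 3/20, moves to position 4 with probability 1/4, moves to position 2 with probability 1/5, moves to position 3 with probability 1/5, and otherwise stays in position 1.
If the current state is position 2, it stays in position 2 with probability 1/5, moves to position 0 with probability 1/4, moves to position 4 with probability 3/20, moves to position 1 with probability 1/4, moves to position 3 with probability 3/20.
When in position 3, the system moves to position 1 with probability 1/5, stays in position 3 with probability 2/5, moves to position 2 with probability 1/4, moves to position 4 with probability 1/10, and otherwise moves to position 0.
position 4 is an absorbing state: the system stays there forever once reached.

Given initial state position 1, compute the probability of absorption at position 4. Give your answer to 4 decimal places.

Let h(s) be the probability of absorption at position 4 starting from transient state s. Then h(position 4) = 1 and h(position 0) = 0. By first-step analysis:
h(position 1) = 0.15·0 + 0.2·h(position 1) + 0.2·h(position 2) + 0.2·h(position 3) + 0.25·1
h(position 2) = 0.25·0 + 0.25·h(position 1) + 0.2·h(position 2) + 0.15·h(position 3) + 0.15·1
h(position 3) = 0.05·0 + 0.2·h(position 1) + 0.25·h(position 2) + 0.4·h(position 3) + 0.1·1
Solving: h(position 1) = 0.5672, h(position 2) = 0.4680, h(position 3) = 0.5507.
Starting from position 1, the probability is 0.5672.

0.5672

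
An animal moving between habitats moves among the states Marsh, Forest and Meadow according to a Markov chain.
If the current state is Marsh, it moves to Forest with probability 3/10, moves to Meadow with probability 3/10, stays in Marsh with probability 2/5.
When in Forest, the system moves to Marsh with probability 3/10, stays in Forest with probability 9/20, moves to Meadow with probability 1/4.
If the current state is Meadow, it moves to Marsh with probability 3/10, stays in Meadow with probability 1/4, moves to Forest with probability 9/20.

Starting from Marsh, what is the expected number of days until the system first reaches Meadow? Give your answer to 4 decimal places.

3.5417

Let t(s) be the expected number of days to first reach Meadow from state s, with t(Meadow) = 0. Conditioning on the first day:
t(Marsh) = 1 + 0.4·t(Marsh) + 0.3·t(Forest)
t(Forest) = 1 + 0.3·t(Marsh) + 0.45·t(Forest)
Solving: t(Marsh) = 3.5417, t(Forest) = 3.7500.
Expected days from Marsh to Meadow: 3.5417.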